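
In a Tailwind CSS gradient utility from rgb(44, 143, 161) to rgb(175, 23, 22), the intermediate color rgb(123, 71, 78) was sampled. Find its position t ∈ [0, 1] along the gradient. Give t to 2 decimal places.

0.60

Invert the lerp on the B channel (largest span, 139): t = (78 − 161) / (22 − 161) = -83/-139 = 0.59712.
Check on R: (123 − 44)/(175 − 44) = 0.6031 ✓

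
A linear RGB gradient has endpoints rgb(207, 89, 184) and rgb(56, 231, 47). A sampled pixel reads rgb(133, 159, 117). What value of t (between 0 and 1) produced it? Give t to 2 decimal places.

0.49

Invert the lerp on the R channel (largest span, 151): t = (133 − 207) / (56 − 207) = -74/-151 = 0.49007.
Check on G: (159 − 89)/(231 − 89) = 0.493 ✓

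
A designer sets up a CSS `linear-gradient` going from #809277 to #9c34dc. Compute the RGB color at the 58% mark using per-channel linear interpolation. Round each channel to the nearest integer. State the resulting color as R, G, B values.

#809277 → (128, 146, 119); #9c34dc → (156, 52, 220).
58% corresponds to t = 0.58.
R = 128 + 0.58 × (156 − 128) = 128 + 0.58 × 28 = 144.24 → 144
G = 146 + 0.58 × (52 − 146) = 146 + 0.58 × -94 = 91.48 → 91
B = 119 + 0.58 × (220 − 119) = 119 + 0.58 × 101 = 177.58 → 178

(144, 91, 178)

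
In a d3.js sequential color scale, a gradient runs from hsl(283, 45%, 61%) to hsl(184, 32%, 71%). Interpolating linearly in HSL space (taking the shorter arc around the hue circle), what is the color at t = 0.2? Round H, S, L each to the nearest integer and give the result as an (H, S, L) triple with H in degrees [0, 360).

Hue arc: Δh = 184 − 283 = -99° (|Δh| ≤ 180, already the shorter path).
H = 283 + 0.2 × (-99) = 263.2 → 263°
S = 45 + 0.2 × (32 − 45) = 42.4 → 42%
L = 61 + 0.2 × (71 − 61) = 63 → 63%

(263, 42, 63)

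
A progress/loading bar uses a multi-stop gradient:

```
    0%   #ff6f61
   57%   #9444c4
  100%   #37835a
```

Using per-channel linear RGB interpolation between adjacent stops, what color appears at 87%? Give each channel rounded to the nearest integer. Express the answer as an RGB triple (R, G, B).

87% lies between the 57% and 100% stops, so the local fraction is t = (87 − 57)/(100 − 57) = 30/43 ≈ 0.6977.
#9444c4 → (148, 68, 196); #37835a → (55, 131, 90).
R = 148 + 0.6977 × (55 − 148) = 83.114 → 83
G = 68 + 0.6977 × (131 − 68) = 111.955 → 112
B = 196 + 0.6977 × (90 − 196) = 122.044 → 122

(83, 112, 122)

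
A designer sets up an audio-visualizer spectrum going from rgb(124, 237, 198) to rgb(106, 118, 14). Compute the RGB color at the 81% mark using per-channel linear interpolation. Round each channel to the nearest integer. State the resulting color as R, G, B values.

(109, 141, 49)

81% corresponds to t = 0.81.
R = 124 + 0.81 × (106 − 124) = 124 + 0.81 × -18 = 109.42 → 109
G = 237 + 0.81 × (118 − 237) = 237 + 0.81 × -119 = 140.61 → 141
B = 198 + 0.81 × (14 − 198) = 198 + 0.81 × -184 = 48.96 → 49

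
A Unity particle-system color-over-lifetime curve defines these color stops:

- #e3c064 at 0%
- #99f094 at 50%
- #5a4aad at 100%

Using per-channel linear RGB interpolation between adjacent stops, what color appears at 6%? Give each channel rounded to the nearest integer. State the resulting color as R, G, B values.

6% lies between the 0% and 50% stops, so the local fraction is t = (6 − 0)/(50 − 0) = 6/50 ≈ 0.12.
#e3c064 → (227, 192, 100); #99f094 → (153, 240, 148).
R = 227 + 0.12 × (153 − 227) = 218.12 → 218
G = 192 + 0.12 × (240 − 192) = 197.76 → 198
B = 100 + 0.12 × (148 − 100) = 105.76 → 106

(218, 198, 106)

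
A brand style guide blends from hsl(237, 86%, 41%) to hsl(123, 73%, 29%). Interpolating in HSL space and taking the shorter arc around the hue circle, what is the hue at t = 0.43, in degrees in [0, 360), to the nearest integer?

Hue arc: Δh = 123 − 237 = -114° (|Δh| ≤ 180, already the shorter path).
H = 237 + 0.43 × (-114) = 187.98 → 188°

188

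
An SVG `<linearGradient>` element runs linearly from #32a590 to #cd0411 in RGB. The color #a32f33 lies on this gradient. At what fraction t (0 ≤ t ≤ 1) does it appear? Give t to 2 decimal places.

0.73

Invert the lerp on the G channel (largest span, 161): t = (47 − 165) / (4 − 165) = -118/-161 = 0.73292.
Check on R: (163 − 50)/(205 − 50) = 0.729 ✓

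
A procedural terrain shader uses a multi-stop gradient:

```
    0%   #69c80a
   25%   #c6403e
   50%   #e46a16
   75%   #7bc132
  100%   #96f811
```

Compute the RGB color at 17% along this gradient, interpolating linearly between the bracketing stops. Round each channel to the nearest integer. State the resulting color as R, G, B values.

(168, 108, 45)

17% lies between the 0% and 25% stops, so the local fraction is t = (17 − 0)/(25 − 0) = 17/25 ≈ 0.68.
#69c80a → (105, 200, 10); #c6403e → (198, 64, 62).
R = 105 + 0.68 × (198 − 105) = 168.24 → 168
G = 200 + 0.68 × (64 − 200) = 107.52 → 108
B = 10 + 0.68 × (62 − 10) = 45.36 → 45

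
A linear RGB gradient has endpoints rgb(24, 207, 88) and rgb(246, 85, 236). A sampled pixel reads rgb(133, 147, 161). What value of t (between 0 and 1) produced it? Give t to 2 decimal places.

Invert the lerp on the R channel (largest span, 222): t = (133 − 24) / (246 − 24) = 109/222 = 0.49099.
Check on G: (147 − 207)/(85 − 207) = 0.4918 ✓

0.49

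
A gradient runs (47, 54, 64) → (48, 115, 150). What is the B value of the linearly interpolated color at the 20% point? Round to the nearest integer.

81

B = 64 + 0.2 × (150 − 64) = 81.2 → 81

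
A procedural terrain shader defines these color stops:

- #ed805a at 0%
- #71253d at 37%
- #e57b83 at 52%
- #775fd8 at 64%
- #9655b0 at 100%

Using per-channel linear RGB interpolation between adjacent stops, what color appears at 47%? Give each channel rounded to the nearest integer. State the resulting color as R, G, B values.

(190, 94, 108)

47% lies between the 37% and 52% stops, so the local fraction is t = (47 − 37)/(52 − 37) = 10/15 ≈ 0.6667.
#71253d → (113, 37, 61); #e57b83 → (229, 123, 131).
R = 113 + 0.6667 × (229 − 113) = 190.337 → 190
G = 37 + 0.6667 × (123 − 37) = 94.336 → 94
B = 61 + 0.6667 × (131 − 61) = 107.669 → 108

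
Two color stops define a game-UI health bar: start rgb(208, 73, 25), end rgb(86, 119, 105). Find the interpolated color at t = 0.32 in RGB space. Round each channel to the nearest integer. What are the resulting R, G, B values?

(169, 88, 51)

R = 208 + 0.32 × (86 − 208) = 208 + 0.32 × -122 = 168.96 → 169
G = 73 + 0.32 × (119 − 73) = 73 + 0.32 × 46 = 87.72 → 88
B = 25 + 0.32 × (105 − 25) = 25 + 0.32 × 80 = 50.6 → 51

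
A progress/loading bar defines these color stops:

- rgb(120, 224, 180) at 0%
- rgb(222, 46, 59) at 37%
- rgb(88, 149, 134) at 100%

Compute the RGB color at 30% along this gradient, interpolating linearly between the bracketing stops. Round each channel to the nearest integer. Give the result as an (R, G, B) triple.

(203, 80, 82)

30% lies between the 0% and 37% stops, so the local fraction is t = (30 − 0)/(37 − 0) = 30/37 ≈ 0.8108.
R = 120 + 0.8108 × (222 − 120) = 202.702 → 203
G = 224 + 0.8108 × (46 − 224) = 79.678 → 80
B = 180 + 0.8108 × (59 − 180) = 81.893 → 82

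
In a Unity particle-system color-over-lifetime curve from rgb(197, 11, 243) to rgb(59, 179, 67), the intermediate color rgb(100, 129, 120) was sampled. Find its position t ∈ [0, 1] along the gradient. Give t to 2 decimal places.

Invert the lerp on the B channel (largest span, 176): t = (120 − 243) / (67 − 243) = -123/-176 = 0.69886.
Check on R: (100 − 197)/(59 − 197) = 0.7029 ✓

0.70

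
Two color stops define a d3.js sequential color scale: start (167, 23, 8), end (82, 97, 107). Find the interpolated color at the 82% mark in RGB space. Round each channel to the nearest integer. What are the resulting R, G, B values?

82% corresponds to t = 0.82.
R = 167 + 0.82 × (82 − 167) = 167 + 0.82 × -85 = 97.3 → 97
G = 23 + 0.82 × (97 − 23) = 23 + 0.82 × 74 = 83.68 → 84
B = 8 + 0.82 × (107 − 8) = 8 + 0.82 × 99 = 89.18 → 89

(97, 84, 89)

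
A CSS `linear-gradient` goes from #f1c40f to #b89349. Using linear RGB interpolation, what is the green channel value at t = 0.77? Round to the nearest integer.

G₁ = 196 (from #f1c40f), G₂ = 147 (from #b89349).
G = 196 + 0.77 × (147 − 196) = 158.27 → 158

158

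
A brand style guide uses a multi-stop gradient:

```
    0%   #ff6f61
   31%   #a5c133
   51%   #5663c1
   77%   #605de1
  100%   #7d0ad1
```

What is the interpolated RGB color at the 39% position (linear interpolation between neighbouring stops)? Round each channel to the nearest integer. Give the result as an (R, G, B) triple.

39% lies between the 31% and 51% stops, so the local fraction is t = (39 − 31)/(51 − 31) = 8/20 ≈ 0.4.
#a5c133 → (165, 193, 51); #5663c1 → (86, 99, 193).
R = 165 + 0.4 × (86 − 165) = 133.4 → 133
G = 193 + 0.4 × (99 − 193) = 155.4 → 155
B = 51 + 0.4 × (193 − 51) = 107.8 → 108

(133, 155, 108)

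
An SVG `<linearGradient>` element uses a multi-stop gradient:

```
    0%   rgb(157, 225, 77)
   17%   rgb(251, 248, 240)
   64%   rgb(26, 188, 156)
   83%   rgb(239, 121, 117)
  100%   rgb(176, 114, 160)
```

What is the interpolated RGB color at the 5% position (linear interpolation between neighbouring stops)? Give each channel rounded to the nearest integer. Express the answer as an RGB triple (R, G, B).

(185, 232, 125)

5% lies between the 0% and 17% stops, so the local fraction is t = (5 − 0)/(17 − 0) = 5/17 ≈ 0.2941.
R = 157 + 0.2941 × (251 − 157) = 184.645 → 185
G = 225 + 0.2941 × (248 − 225) = 231.764 → 232
B = 77 + 0.2941 × (240 − 77) = 124.938 → 125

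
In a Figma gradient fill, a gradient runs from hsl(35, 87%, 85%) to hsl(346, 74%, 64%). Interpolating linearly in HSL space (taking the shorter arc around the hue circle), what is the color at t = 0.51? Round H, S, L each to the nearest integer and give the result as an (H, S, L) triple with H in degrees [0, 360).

(10, 80, 74)

Hue: 346 − 35 = 311°, but |311| > 180 so the shorter arc goes the other way: Δh = 311 − 360 = -49°.
H = 35 + 0.51 × (-49) = 10.01 → 10°
S = 87 + 0.51 × (74 − 87) = 80.37 → 80%
L = 85 + 0.51 × (64 − 85) = 74.29 → 74%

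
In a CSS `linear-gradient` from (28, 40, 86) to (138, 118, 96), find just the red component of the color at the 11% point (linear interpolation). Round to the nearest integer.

R = 28 + 0.11 × (138 − 28) = 40.1 → 40

40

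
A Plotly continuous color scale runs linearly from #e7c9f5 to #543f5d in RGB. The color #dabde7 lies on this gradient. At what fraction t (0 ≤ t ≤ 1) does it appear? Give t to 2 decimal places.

0.09

Invert the lerp on the B channel (largest span, 152): t = (231 − 245) / (93 − 245) = -14/-152 = 0.092105.
Check on R: (218 − 231)/(84 − 231) = 0.08844 ✓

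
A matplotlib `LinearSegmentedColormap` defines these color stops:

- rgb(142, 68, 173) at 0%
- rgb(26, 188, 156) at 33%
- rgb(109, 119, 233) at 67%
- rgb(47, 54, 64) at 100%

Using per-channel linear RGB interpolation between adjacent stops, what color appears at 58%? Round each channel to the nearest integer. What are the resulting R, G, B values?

(87, 137, 213)

58% lies between the 33% and 67% stops, so the local fraction is t = (58 − 33)/(67 − 33) = 25/34 ≈ 0.7353.
R = 26 + 0.7353 × (109 − 26) = 87.03 → 87
G = 188 + 0.7353 × (119 − 188) = 137.264 → 137
B = 156 + 0.7353 × (233 − 156) = 212.618 → 213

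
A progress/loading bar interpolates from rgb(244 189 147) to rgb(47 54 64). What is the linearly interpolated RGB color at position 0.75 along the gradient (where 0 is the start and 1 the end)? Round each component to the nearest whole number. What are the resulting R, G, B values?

(96, 88, 85)

R = 244 + 0.75 × (47 − 244) = 244 + 0.75 × -197 = 96.25 → 96
G = 189 + 0.75 × (54 − 189) = 189 + 0.75 × -135 = 87.75 → 88
B = 147 + 0.75 × (64 − 147) = 147 + 0.75 × -83 = 84.75 → 85
So the blended color is (96, 88, 85), about #605855.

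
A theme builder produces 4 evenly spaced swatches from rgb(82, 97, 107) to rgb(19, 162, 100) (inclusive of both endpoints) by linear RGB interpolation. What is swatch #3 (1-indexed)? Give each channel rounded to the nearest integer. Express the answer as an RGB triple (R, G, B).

(40, 140, 102)

With 4 swatches and endpoints inclusive, swatch 3 sits at t = (3 − 1)/(4 − 1) = 2/3 ≈ 0.6667.
R = 82 + 0.6667 × (19 − 82) = 39.998 → 40
G = 97 + 0.6667 × (162 − 97) = 140.335 → 140
B = 107 + 0.6667 × (100 − 107) = 102.333 → 102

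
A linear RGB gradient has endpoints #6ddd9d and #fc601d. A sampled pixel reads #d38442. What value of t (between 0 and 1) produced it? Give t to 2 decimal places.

Invert the lerp on the R channel (largest span, 143): t = (211 − 109) / (252 − 109) = 102/143 = 0.71329.
Check on G: (132 − 221)/(96 − 221) = 0.712 ✓

0.71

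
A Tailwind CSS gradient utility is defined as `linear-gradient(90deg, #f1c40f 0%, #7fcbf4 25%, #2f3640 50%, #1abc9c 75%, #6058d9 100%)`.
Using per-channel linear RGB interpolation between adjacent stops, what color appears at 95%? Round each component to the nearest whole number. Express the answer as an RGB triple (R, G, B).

(82, 108, 205)

95% lies between the 75% and 100% stops, so the local fraction is t = (95 − 75)/(100 − 75) = 20/25 ≈ 0.8.
#1abc9c → (26, 188, 156); #6058d9 → (96, 88, 217).
R = 26 + 0.8 × (96 − 26) = 82 → 82
G = 188 + 0.8 × (88 − 188) = 108 → 108
B = 156 + 0.8 × (217 − 156) = 204.8 → 205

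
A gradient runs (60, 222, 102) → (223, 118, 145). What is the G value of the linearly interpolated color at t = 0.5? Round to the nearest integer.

170

G = 222 + 0.5 × (118 − 222) = 170 → 170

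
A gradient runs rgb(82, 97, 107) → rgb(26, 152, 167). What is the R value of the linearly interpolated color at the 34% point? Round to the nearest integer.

R = 82 + 0.34 × (26 − 82) = 62.96 → 63

63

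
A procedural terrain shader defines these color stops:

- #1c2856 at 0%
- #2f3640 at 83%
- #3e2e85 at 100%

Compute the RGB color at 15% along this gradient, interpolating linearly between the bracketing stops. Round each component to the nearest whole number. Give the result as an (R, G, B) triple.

15% lies between the 0% and 83% stops, so the local fraction is t = (15 − 0)/(83 − 0) = 15/83 ≈ 0.1807.
#1c2856 → (28, 40, 86); #2f3640 → (47, 54, 64).
R = 28 + 0.1807 × (47 − 28) = 31.433 → 31
G = 40 + 0.1807 × (54 − 40) = 42.53 → 43
B = 86 + 0.1807 × (64 − 86) = 82.025 → 82

(31, 43, 82)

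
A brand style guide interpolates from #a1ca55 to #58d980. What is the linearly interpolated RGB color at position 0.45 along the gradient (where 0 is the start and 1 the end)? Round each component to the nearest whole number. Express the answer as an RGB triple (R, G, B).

(128, 209, 104)

#a1ca55 → (161, 202, 85); #58d980 → (88, 217, 128).
R = 161 + 0.45 × (88 − 161) = 161 + 0.45 × -73 = 128.15 → 128
G = 202 + 0.45 × (217 − 202) = 202 + 0.45 × 15 = 208.75 → 209
B = 85 + 0.45 × (128 − 85) = 85 + 0.45 × 43 = 104.35 → 104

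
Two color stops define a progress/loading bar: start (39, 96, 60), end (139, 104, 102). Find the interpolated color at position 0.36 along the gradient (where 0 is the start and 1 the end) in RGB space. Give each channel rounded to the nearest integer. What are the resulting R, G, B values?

R = 39 + 0.36 × (139 − 39) = 39 + 0.36 × 100 = 75 → 75
G = 96 + 0.36 × (104 − 96) = 96 + 0.36 × 8 = 98.88 → 99
B = 60 + 0.36 × (102 − 60) = 60 + 0.36 × 42 = 75.12 → 75
So the blended color is (75, 99, 75), about #4b634b.

(75, 99, 75)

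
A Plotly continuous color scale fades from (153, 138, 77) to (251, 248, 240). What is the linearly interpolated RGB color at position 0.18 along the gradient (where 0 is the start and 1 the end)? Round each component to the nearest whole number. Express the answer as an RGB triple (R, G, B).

(171, 158, 106)

R = 153 + 0.18 × (251 − 153) = 153 + 0.18 × 98 = 170.64 → 171
G = 138 + 0.18 × (248 − 138) = 138 + 0.18 × 110 = 157.8 → 158
B = 77 + 0.18 × (240 − 77) = 77 + 0.18 × 163 = 106.34 → 106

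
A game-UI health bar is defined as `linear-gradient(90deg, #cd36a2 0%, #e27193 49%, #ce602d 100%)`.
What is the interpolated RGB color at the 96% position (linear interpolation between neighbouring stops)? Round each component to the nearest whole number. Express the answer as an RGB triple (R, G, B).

(208, 97, 53)

96% lies between the 49% and 100% stops, so the local fraction is t = (96 − 49)/(100 − 49) = 47/51 ≈ 0.9216.
#e27193 → (226, 113, 147); #ce602d → (206, 96, 45).
R = 226 + 0.9216 × (206 − 226) = 207.568 → 208
G = 113 + 0.9216 × (96 − 113) = 97.333 → 97
B = 147 + 0.9216 × (45 − 147) = 52.997 → 53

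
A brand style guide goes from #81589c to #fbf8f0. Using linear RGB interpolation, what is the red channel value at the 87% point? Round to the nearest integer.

R₁ = 129 (from #81589c), R₂ = 251 (from #fbf8f0).
R = 129 + 0.87 × (251 − 129) = 235.14 → 235

235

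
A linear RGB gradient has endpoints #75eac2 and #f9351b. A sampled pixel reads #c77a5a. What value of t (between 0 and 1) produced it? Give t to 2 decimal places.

0.62

Invert the lerp on the G channel (largest span, 181): t = (122 − 234) / (53 − 234) = -112/-181 = 0.61878.
Check on R: (199 − 117)/(249 − 117) = 0.6212 ✓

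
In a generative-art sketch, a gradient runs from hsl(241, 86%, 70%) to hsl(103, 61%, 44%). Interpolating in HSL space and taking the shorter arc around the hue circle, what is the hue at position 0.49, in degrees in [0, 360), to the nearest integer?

173

Hue arc: Δh = 103 − 241 = -138° (|Δh| ≤ 180, already the shorter path).
H = 241 + 0.49 × (-138) = 173.38 → 173°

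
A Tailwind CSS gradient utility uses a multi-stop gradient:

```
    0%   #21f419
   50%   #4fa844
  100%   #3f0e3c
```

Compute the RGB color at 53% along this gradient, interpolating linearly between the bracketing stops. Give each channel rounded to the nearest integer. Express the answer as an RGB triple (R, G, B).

53% lies between the 50% and 100% stops, so the local fraction is t = (53 − 50)/(100 − 50) = 3/50 ≈ 0.06.
#4fa844 → (79, 168, 68); #3f0e3c → (63, 14, 60).
R = 79 + 0.06 × (63 − 79) = 78.04 → 78
G = 168 + 0.06 × (14 − 168) = 158.76 → 159
B = 68 + 0.06 × (60 − 68) = 67.52 → 68

(78, 159, 68)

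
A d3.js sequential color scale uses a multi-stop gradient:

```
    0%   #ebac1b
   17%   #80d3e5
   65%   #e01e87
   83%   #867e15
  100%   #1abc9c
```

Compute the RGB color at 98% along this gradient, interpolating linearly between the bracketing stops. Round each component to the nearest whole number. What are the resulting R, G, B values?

(39, 181, 140)

98% lies between the 83% and 100% stops, so the local fraction is t = (98 − 83)/(100 − 83) = 15/17 ≈ 0.8824.
#867e15 → (134, 126, 21); #1abc9c → (26, 188, 156).
R = 134 + 0.8824 × (26 − 134) = 38.701 → 39
G = 126 + 0.8824 × (188 − 126) = 180.709 → 181
B = 21 + 0.8824 × (156 − 21) = 140.124 → 140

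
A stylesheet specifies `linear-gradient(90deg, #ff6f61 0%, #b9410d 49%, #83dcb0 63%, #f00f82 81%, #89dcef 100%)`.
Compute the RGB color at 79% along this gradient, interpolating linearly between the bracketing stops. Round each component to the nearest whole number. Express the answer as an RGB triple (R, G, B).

79% lies between the 63% and 81% stops, so the local fraction is t = (79 − 63)/(81 − 63) = 16/18 ≈ 0.8889.
#83dcb0 → (131, 220, 176); #f00f82 → (240, 15, 130).
R = 131 + 0.8889 × (240 − 131) = 227.89 → 228
G = 220 + 0.8889 × (15 − 220) = 37.775 → 38
B = 176 + 0.8889 × (130 − 176) = 135.111 → 135

(228, 38, 135)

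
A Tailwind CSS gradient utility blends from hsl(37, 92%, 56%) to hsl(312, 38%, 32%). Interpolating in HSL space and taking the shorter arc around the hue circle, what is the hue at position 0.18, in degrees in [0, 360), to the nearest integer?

22

Hue: 312 − 37 = 275°, but |275| > 180 so the shorter arc goes the other way: Δh = 275 − 360 = -85°.
H = 37 + 0.18 × (-85) = 21.7 → 22°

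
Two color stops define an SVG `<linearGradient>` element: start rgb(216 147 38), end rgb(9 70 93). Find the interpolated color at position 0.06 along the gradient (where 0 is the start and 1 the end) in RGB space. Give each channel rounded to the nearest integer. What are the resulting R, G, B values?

R = 216 + 0.06 × (9 − 216) = 216 + 0.06 × -207 = 203.58 → 204
G = 147 + 0.06 × (70 − 147) = 147 + 0.06 × -77 = 142.38 → 142
B = 38 + 0.06 × (93 − 38) = 38 + 0.06 × 55 = 41.3 → 41
So the blended color is (204, 142, 41), about #cc8e29.

(204, 142, 41)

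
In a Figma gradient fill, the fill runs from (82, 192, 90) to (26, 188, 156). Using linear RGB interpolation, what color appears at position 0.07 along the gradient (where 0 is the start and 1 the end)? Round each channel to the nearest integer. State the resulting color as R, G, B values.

(78, 192, 95)

R = 82 + 0.07 × (26 − 82) = 82 + 0.07 × -56 = 78.08 → 78
G = 192 + 0.07 × (188 − 192) = 192 + 0.07 × -4 = 191.72 → 192
B = 90 + 0.07 × (156 − 90) = 90 + 0.07 × 66 = 94.62 → 95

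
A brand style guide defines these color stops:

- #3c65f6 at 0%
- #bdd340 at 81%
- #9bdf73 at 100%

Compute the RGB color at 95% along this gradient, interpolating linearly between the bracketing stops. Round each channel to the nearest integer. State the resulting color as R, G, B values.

95% lies between the 81% and 100% stops, so the local fraction is t = (95 − 81)/(100 − 81) = 14/19 ≈ 0.7368.
#bdd340 → (189, 211, 64); #9bdf73 → (155, 223, 115).
R = 189 + 0.7368 × (155 − 189) = 163.949 → 164
G = 211 + 0.7368 × (223 − 211) = 219.842 → 220
B = 64 + 0.7368 × (115 − 64) = 101.577 → 102

(164, 220, 102)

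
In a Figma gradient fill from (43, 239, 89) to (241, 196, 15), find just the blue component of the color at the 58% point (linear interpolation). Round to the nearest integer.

B = 89 + 0.58 × (15 − 89) = 46.08 → 46

46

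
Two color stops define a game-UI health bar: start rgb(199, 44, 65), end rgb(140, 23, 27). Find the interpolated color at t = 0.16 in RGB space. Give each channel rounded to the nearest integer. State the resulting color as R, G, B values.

(190, 41, 59)

R = 199 + 0.16 × (140 − 199) = 199 + 0.16 × -59 = 189.56 → 190
G = 44 + 0.16 × (23 − 44) = 44 + 0.16 × -21 = 40.64 → 41
B = 65 + 0.16 × (27 − 65) = 65 + 0.16 × -38 = 58.92 → 59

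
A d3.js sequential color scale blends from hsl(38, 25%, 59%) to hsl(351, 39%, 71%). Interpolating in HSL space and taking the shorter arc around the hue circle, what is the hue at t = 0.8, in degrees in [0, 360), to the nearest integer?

Hue: 351 − 38 = 313°, but |313| > 180 so the shorter arc goes the other way: Δh = 313 − 360 = -47°.
H = 38 + 0.8 × (-47) = 0.4 → 0°

0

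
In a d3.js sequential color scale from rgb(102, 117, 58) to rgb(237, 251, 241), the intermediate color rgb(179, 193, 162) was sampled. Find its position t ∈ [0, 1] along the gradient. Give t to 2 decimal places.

Invert the lerp on the B channel (largest span, 183): t = (162 − 58) / (241 − 58) = 104/183 = 0.56831.
Check on R: (179 − 102)/(237 − 102) = 0.5704 ✓

0.57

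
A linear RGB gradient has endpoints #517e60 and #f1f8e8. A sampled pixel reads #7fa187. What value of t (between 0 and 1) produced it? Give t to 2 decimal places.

0.29

Invert the lerp on the R channel (largest span, 160): t = (127 − 81) / (241 − 81) = 46/160 = 0.2875.
Check on G: (161 − 126)/(248 − 126) = 0.2869 ✓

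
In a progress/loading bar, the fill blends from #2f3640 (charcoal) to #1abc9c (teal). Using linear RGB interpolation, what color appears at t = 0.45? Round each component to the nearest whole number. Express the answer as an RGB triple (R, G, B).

(38, 114, 105)

#2f3640 → (47, 54, 64); #1abc9c → (26, 188, 156).
R = 47 + 0.45 × (26 − 47) = 47 + 0.45 × -21 = 37.55 → 38
G = 54 + 0.45 × (188 − 54) = 54 + 0.45 × 134 = 114.3 → 114
B = 64 + 0.45 × (156 − 64) = 64 + 0.45 × 92 = 105.4 → 105
So the blended color is (38, 114, 105), about #267269.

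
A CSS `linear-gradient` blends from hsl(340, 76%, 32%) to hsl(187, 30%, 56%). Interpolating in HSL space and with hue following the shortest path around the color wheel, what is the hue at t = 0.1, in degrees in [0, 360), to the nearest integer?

Hue arc: Δh = 187 − 340 = -153° (|Δh| ≤ 180, already the shorter path).
H = 340 + 0.1 × (-153) = 324.7 → 325°

325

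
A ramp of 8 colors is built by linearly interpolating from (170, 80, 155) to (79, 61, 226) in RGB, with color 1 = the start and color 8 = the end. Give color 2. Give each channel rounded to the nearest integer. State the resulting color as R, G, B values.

(157, 77, 165)

With 8 swatches and endpoints inclusive, swatch 2 sits at t = (2 − 1)/(8 − 1) = 1/7 ≈ 0.1429.
R = 170 + 0.1429 × (79 − 170) = 156.996 → 157
G = 80 + 0.1429 × (61 − 80) = 77.285 → 77
B = 155 + 0.1429 × (226 − 155) = 165.146 → 165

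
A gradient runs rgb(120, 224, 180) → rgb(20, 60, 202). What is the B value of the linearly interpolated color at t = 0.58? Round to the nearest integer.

193

B = 180 + 0.58 × (202 − 180) = 192.76 → 193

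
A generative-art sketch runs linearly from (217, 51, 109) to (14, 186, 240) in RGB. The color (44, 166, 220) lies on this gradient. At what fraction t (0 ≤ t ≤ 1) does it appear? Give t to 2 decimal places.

Invert the lerp on the R channel (largest span, 203): t = (44 − 217) / (14 − 217) = -173/-203 = 0.85222.
Check on G: (166 − 51)/(186 − 51) = 0.8519 ✓

0.85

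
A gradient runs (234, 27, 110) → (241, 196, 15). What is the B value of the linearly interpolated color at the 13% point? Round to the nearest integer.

B = 110 + 0.13 × (15 − 110) = 97.65 → 98

98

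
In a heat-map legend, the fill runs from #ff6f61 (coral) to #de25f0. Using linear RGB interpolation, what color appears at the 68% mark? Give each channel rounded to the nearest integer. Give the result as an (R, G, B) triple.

#ff6f61 → (255, 111, 97); #de25f0 → (222, 37, 240).
68% corresponds to t = 0.68.
R = 255 + 0.68 × (222 − 255) = 255 + 0.68 × -33 = 232.56 → 233
G = 111 + 0.68 × (37 − 111) = 111 + 0.68 × -74 = 60.68 → 61
B = 97 + 0.68 × (240 − 97) = 97 + 0.68 × 143 = 194.24 → 194

(233, 61, 194)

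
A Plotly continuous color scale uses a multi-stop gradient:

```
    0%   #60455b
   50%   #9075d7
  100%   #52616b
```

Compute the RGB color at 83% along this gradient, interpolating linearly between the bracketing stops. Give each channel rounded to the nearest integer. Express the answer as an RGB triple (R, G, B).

(103, 104, 144)

83% lies between the 50% and 100% stops, so the local fraction is t = (83 − 50)/(100 − 50) = 33/50 ≈ 0.66.
#9075d7 → (144, 117, 215); #52616b → (82, 97, 107).
R = 144 + 0.66 × (82 − 144) = 103.08 → 103
G = 117 + 0.66 × (97 − 117) = 103.8 → 104
B = 215 + 0.66 × (107 − 215) = 143.72 → 144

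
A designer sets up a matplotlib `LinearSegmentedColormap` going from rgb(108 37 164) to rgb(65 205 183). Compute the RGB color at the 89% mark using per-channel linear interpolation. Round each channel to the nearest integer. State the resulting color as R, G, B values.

(70, 187, 181)

89% corresponds to t = 0.89.
R = 108 + 0.89 × (65 − 108) = 108 + 0.89 × -43 = 69.73 → 70
G = 37 + 0.89 × (205 − 37) = 37 + 0.89 × 168 = 186.52 → 187
B = 164 + 0.89 × (183 − 164) = 164 + 0.89 × 19 = 180.91 → 181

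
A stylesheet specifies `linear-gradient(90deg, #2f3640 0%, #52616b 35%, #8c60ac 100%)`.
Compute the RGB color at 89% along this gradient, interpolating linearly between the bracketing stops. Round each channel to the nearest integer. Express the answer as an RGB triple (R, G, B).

89% lies between the 35% and 100% stops, so the local fraction is t = (89 − 35)/(100 − 35) = 54/65 ≈ 0.8308.
#52616b → (82, 97, 107); #8c60ac → (140, 96, 172).
R = 82 + 0.8308 × (140 − 82) = 130.186 → 130
G = 97 + 0.8308 × (96 − 97) = 96.169 → 96
B = 107 + 0.8308 × (172 − 107) = 161.002 → 161

(130, 96, 161)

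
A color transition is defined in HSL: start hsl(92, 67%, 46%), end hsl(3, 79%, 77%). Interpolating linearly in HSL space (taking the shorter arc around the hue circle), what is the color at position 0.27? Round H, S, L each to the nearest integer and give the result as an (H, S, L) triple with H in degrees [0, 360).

(68, 70, 54)

Hue arc: Δh = 3 − 92 = -89° (|Δh| ≤ 180, already the shorter path).
H = 92 + 0.27 × (-89) = 67.97 → 68°
S = 67 + 0.27 × (79 − 67) = 70.24 → 70%
L = 46 + 0.27 × (77 − 46) = 54.37 → 54%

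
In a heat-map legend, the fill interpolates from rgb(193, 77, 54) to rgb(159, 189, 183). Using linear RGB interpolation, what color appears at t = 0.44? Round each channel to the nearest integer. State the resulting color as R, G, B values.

R = 193 + 0.44 × (159 − 193) = 193 + 0.44 × -34 = 178.04 → 178
G = 77 + 0.44 × (189 − 77) = 77 + 0.44 × 112 = 126.28 → 126
B = 54 + 0.44 × (183 − 54) = 54 + 0.44 × 129 = 110.76 → 111

(178, 126, 111)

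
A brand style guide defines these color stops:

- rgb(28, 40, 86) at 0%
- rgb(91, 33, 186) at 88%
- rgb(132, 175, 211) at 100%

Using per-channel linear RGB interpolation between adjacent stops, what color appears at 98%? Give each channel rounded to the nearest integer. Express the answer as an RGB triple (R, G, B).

(125, 151, 207)

98% lies between the 88% and 100% stops, so the local fraction is t = (98 − 88)/(100 − 88) = 10/12 ≈ 0.8333.
R = 91 + 0.8333 × (132 − 91) = 125.165 → 125
G = 33 + 0.8333 × (175 − 33) = 151.329 → 151
B = 186 + 0.8333 × (211 − 186) = 206.833 → 207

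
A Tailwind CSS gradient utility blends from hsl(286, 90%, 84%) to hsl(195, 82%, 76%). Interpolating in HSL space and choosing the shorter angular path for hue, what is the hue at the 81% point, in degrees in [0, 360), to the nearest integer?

212

Hue arc: Δh = 195 − 286 = -91° (|Δh| ≤ 180, already the shorter path).
H = 286 + 0.81 × (-91) = 212.29 → 212°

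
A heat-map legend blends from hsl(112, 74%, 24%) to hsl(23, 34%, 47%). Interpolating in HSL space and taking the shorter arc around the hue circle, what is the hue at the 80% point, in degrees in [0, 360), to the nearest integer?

41

Hue arc: Δh = 23 − 112 = -89° (|Δh| ≤ 180, already the shorter path).
H = 112 + 0.8 × (-89) = 40.8 → 41°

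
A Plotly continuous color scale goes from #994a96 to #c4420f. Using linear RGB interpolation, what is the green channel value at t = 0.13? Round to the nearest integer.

73

G₁ = 74 (from #994a96), G₂ = 66 (from #c4420f).
G = 74 + 0.13 × (66 − 74) = 72.96 → 73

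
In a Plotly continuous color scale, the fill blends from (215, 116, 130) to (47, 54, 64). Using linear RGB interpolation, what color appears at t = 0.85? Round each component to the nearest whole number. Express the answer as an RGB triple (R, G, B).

(72, 63, 74)

R = 215 + 0.85 × (47 − 215) = 215 + 0.85 × -168 = 72.2 → 72
G = 116 + 0.85 × (54 − 116) = 116 + 0.85 × -62 = 63.3 → 63
B = 130 + 0.85 × (64 − 130) = 130 + 0.85 × -66 = 73.9 → 74
So the blended color is (72, 63, 74), about #483f4a.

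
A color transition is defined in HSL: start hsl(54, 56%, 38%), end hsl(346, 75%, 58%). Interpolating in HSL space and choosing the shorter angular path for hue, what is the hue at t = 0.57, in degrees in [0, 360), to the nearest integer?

15

Hue: 346 − 54 = 292°, but |292| > 180 so the shorter arc goes the other way: Δh = 292 − 360 = -68°.
H = 54 + 0.57 × (-68) = 15.24 → 15°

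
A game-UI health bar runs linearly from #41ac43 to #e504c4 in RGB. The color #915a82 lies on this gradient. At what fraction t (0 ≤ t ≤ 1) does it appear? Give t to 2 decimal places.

Invert the lerp on the G channel (largest span, 168): t = (90 − 172) / (4 − 172) = -82/-168 = 0.4881.
Check on R: (145 − 65)/(229 − 65) = 0.4878 ✓

0.49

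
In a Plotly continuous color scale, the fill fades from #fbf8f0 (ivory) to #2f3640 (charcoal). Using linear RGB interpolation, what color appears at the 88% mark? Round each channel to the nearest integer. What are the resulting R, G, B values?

#fbf8f0 → (251, 248, 240); #2f3640 → (47, 54, 64).
88% corresponds to t = 0.88.
R = 251 + 0.88 × (47 − 251) = 251 + 0.88 × -204 = 71.48 → 71
G = 248 + 0.88 × (54 − 248) = 248 + 0.88 × -194 = 77.28 → 77
B = 240 + 0.88 × (64 − 240) = 240 + 0.88 × -176 = 85.12 → 85
So the blended color is (71, 77, 85), about #474d55.

(71, 77, 85)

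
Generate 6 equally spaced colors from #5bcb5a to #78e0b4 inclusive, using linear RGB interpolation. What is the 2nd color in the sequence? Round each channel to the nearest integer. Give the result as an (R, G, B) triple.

(97, 207, 108)

With 6 swatches and endpoints inclusive, swatch 2 sits at t = (2 − 1)/(6 − 1) = 1/5 ≈ 0.2.
#5bcb5a → (91, 203, 90); #78e0b4 → (120, 224, 180).
R = 91 + 0.2 × (120 − 91) = 96.8 → 97
G = 203 + 0.2 × (224 − 203) = 207.2 → 207
B = 90 + 0.2 × (180 − 90) = 108 → 108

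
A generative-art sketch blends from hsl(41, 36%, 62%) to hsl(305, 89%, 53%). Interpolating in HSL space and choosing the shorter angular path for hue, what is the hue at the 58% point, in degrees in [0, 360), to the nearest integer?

345

Hue: 305 − 41 = 264°, but |264| > 180 so the shorter arc goes the other way: Δh = 264 − 360 = -96°.
H = 41 + 0.58 × (-96) = -14.68 → -15 → -15 mod 360 = 345°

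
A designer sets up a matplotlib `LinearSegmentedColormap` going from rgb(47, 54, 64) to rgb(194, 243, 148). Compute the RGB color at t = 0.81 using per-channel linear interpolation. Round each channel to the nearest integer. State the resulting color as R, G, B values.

(166, 207, 132)

R = 47 + 0.81 × (194 − 47) = 47 + 0.81 × 147 = 166.07 → 166
G = 54 + 0.81 × (243 − 54) = 54 + 0.81 × 189 = 207.09 → 207
B = 64 + 0.81 × (148 − 64) = 64 + 0.81 × 84 = 132.04 → 132
So the blended color is (166, 207, 132), about #a6cf84.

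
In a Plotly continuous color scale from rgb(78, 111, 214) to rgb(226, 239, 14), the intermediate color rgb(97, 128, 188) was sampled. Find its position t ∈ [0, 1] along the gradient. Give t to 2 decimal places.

0.13

Invert the lerp on the B channel (largest span, 200): t = (188 − 214) / (14 − 214) = -26/-200 = 0.13.
Check on R: (97 − 78)/(226 − 78) = 0.1284 ✓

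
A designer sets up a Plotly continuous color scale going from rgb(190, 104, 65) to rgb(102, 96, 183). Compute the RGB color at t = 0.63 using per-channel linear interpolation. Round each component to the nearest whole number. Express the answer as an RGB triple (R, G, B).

(135, 99, 139)

R = 190 + 0.63 × (102 − 190) = 190 + 0.63 × -88 = 134.56 → 135
G = 104 + 0.63 × (96 − 104) = 104 + 0.63 × -8 = 98.96 → 99
B = 65 + 0.63 × (183 − 65) = 65 + 0.63 × 118 = 139.34 → 139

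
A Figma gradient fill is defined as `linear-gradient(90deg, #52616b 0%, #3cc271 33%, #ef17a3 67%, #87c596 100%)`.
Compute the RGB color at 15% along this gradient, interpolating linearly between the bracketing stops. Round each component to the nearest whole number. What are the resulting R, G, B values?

(72, 141, 110)

15% lies between the 0% and 33% stops, so the local fraction is t = (15 − 0)/(33 − 0) = 15/33 ≈ 0.4545.
#52616b → (82, 97, 107); #3cc271 → (60, 194, 113).
R = 82 + 0.4545 × (60 − 82) = 72.001 → 72
G = 97 + 0.4545 × (194 − 97) = 141.087 → 141
B = 107 + 0.4545 × (113 − 107) = 109.727 → 110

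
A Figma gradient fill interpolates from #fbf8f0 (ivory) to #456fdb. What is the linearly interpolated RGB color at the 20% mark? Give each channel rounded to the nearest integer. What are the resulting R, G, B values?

(215, 221, 236)

#fbf8f0 → (251, 248, 240); #456fdb → (69, 111, 219).
20% corresponds to t = 0.2.
R = 251 + 0.2 × (69 − 251) = 251 + 0.2 × -182 = 214.6 → 215
G = 248 + 0.2 × (111 − 248) = 248 + 0.2 × -137 = 220.6 → 221
B = 240 + 0.2 × (219 − 240) = 240 + 0.2 × -21 = 235.8 → 236
So the blended color is (215, 221, 236), about #d7ddec.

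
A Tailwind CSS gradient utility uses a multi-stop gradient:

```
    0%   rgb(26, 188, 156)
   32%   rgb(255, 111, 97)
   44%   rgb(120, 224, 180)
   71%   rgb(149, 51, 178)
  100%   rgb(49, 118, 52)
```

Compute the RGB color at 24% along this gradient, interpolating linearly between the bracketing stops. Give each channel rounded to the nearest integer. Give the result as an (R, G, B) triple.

(198, 130, 112)

24% lies between the 0% and 32% stops, so the local fraction is t = (24 − 0)/(32 − 0) = 24/32 ≈ 0.75.
R = 26 + 0.75 × (255 − 26) = 197.75 → 198
G = 188 + 0.75 × (111 − 188) = 130.25 → 130
B = 156 + 0.75 × (97 − 156) = 111.75 → 112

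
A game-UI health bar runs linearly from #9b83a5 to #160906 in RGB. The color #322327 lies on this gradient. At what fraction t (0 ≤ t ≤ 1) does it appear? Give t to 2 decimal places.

Invert the lerp on the B channel (largest span, 159): t = (39 − 165) / (6 − 165) = -126/-159 = 0.79245.
Check on R: (50 − 155)/(22 − 155) = 0.7895 ✓

0.79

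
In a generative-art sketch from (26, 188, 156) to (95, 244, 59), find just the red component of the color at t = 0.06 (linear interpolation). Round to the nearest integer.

30

R = 26 + 0.06 × (95 − 26) = 30.14 → 30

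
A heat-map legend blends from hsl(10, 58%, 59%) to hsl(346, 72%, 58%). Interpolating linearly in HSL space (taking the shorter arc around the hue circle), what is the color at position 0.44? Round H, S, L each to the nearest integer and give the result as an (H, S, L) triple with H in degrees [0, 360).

Hue: 346 − 10 = 336°, but |336| > 180 so the shorter arc goes the other way: Δh = 336 − 360 = -24°.
H = 10 + 0.44 × (-24) = -0.56 → -1 → -1 mod 360 = 359°
S = 58 + 0.44 × (72 − 58) = 64.16 → 64%
L = 59 + 0.44 × (58 − 59) = 58.56 → 59%

(359, 64, 59)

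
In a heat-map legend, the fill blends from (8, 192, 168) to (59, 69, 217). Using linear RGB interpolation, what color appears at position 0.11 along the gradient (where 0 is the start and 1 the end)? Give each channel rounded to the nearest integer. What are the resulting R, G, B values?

(14, 178, 173)

R = 8 + 0.11 × (59 − 8) = 8 + 0.11 × 51 = 13.61 → 14
G = 192 + 0.11 × (69 − 192) = 192 + 0.11 × -123 = 178.47 → 178
B = 168 + 0.11 × (217 − 168) = 168 + 0.11 × 49 = 173.39 → 173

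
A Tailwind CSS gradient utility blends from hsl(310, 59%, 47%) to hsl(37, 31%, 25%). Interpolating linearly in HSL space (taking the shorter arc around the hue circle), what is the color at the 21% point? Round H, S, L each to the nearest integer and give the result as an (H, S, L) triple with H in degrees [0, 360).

(328, 53, 42)

Hue: 37 − 310 = -273°, but |-273| > 180 so the shorter arc goes the other way: Δh = -273 + 360 = 87°.
H = 310 + 0.21 × (87) = 328.27 → 328°
S = 59 + 0.21 × (31 − 59) = 53.12 → 53%
L = 47 + 0.21 × (25 − 47) = 42.38 → 42%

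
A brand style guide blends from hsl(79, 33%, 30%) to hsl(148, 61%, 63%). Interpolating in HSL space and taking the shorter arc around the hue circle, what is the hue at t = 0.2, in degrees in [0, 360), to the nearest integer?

93

Hue arc: Δh = 148 − 79 = 69° (|Δh| ≤ 180, already the shorter path).
H = 79 + 0.2 × (69) = 92.8 → 93°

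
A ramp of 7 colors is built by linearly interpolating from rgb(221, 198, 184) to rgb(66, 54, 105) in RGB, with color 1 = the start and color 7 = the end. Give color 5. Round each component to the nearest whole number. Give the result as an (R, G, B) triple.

(118, 102, 131)

With 7 swatches and endpoints inclusive, swatch 5 sits at t = (5 − 1)/(7 − 1) = 4/6 ≈ 0.6667.
R = 221 + 0.6667 × (66 − 221) = 117.662 → 118
G = 198 + 0.6667 × (54 − 198) = 101.995 → 102
B = 184 + 0.6667 × (105 − 184) = 131.331 → 131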